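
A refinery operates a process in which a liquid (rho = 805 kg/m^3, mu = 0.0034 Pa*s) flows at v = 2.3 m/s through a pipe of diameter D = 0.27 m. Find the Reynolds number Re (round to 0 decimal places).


Re = rho * v * D / mu
Re = 805 * 2.3 * 0.27 / 0.0034
Re = 499.905 / 0.0034
Re = 147031


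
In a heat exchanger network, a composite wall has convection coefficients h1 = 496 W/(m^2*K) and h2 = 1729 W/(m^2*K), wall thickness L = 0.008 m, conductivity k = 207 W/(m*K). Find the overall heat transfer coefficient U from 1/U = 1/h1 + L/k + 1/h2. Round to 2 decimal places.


1/U = 1/h1 + L/k + 1/h2
1/U = 1/496 + 0.008/207 + 1/1729
1/U = 0.002016129 + 3.86473e-05 + 0.000578369
1/U = 0.0026331453
U = 379.77 W/(m^2*K)


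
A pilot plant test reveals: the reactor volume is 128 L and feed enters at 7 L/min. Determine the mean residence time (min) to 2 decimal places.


tau = V / v0
tau = 128 / 7
tau = 18.29 min


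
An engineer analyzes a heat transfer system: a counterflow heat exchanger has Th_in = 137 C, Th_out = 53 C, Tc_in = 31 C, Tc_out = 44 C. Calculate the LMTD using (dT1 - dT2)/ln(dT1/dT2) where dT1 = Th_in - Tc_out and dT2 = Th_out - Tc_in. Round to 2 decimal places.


dT1 = Th_in - Tc_out = 137 - 44 = 93
dT2 = Th_out - Tc_in = 53 - 31 = 22
LMTD = (dT1 - dT2) / ln(dT1/dT2)
LMTD = (93 - 22) / ln(93/22)
LMTD = 49.25 K


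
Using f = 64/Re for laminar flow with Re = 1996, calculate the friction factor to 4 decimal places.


f = 64 / Re
f = 64 / 1996
f = 0.0321


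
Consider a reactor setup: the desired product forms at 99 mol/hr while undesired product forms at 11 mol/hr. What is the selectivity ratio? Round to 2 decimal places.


S = desired product rate / undesired product rate
S = 99 / 11
S = 9.00


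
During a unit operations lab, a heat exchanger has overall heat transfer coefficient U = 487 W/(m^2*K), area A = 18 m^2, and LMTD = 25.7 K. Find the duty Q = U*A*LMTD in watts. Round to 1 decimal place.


Q = U * A * LMTD
Q = 487 * 18 * 25.7
Q = 225286.2 W


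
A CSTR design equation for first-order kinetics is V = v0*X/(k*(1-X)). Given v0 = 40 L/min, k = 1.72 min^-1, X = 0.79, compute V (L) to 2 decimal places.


V = v0 * X / (k * (1 - X))
V = 40 * 0.79 / (1.72 * (1 - 0.79))
V = 31.6 / (1.72 * 0.21)
V = 31.6 / 0.3612
V = 87.49 L


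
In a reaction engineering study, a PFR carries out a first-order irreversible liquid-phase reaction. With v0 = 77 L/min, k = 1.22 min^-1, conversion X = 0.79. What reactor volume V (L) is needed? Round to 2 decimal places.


V = (v0/k) * ln(1/(1-X))
V = (77/1.22) * ln(1/(1-0.79))
V = 63.114754 * ln(4.761905)
V = 63.114754 * 1.560648
V = 98.50 L


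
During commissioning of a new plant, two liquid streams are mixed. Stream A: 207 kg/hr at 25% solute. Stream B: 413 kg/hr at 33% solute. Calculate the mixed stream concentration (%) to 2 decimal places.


Mass balance on solute: F1*x1 + F2*x2 = F3*x3
F3 = F1 + F2 = 207 + 413 = 620 kg/hr
x3 = (F1*x1 + F2*x2)/F3
x3 = (207*0.25 + 413*0.33) / 620
x3 = 30.33%


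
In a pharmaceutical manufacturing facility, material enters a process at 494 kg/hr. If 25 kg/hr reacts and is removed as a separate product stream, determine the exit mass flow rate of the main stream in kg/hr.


Steady-state mass balance on the main outlet: F_out = F_in - F_removed
F_out = 494 - 25
F_out = 469 kg/hr


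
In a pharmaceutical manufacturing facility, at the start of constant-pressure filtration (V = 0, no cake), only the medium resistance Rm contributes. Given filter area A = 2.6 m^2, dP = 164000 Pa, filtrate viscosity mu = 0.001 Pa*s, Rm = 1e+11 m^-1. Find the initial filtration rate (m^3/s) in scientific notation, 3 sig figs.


rate = A * dP / (mu * Rm)
rate = 2.6 * 164000 / (0.001 * 1e+11)
rate = 426400.0 / 1.000e+08
rate = 4.26e-03 m^3/s


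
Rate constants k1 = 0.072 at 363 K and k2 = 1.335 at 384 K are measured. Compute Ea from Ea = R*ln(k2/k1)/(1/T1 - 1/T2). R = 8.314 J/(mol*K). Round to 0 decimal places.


Ea = R * ln(k2/k1) / (1/T1 - 1/T2)
ln(k2/k1) = ln(1.335/0.072) = 2.9200205
1/T1 - 1/T2 = 1/363 - 1/384 = 0.00015065427
Ea = 8.314 * 2.9200205 / 0.00015065427
Ea = 161144 J/mol


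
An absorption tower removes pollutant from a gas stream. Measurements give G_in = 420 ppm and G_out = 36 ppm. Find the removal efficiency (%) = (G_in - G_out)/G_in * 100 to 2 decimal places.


Efficiency = (G_in - G_out) / G_in * 100%
Efficiency = (420 - 36) / 420 * 100
Efficiency = 384 / 420 * 100
Efficiency = 91.43%


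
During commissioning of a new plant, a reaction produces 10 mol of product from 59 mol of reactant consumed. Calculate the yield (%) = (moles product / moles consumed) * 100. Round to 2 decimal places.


Yield = (moles product / moles consumed) * 100%
Yield = (10 / 59) * 100
Yield = 0.1695 * 100
Yield = 16.95%


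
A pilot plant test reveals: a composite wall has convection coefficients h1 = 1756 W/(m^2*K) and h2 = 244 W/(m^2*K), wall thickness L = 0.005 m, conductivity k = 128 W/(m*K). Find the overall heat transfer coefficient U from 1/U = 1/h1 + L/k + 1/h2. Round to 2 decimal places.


1/U = 1/h1 + L/k + 1/h2
1/U = 1/1756 + 0.005/128 + 1/244
1/U = 0.0005694761 + 3.90625e-05 + 0.0040983607
1/U = 0.0047068993
U = 212.45 W/(m^2*K)


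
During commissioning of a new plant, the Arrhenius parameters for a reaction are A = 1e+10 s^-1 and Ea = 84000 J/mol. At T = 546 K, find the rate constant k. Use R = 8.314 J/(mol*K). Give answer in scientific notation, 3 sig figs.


k = A * exp(-Ea/(R*T))
k = 1e+10 * exp(-84000 / (8.314 * 546))
k = 1e+10 * exp(-18.504469)
k = 9.20e+01


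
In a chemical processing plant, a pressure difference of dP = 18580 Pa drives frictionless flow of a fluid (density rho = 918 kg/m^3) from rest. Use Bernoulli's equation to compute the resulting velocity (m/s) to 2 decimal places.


v = sqrt(2*dP/rho)
v = sqrt(2*18580/918)
v = sqrt(40.479303)
v = 6.36 m/s


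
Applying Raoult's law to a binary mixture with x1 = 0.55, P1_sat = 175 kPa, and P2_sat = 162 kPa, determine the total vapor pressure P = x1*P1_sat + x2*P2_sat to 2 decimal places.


P = x1*P1_sat + x2*P2_sat
x2 = 1 - x1 = 1 - 0.55 = 0.45
P = 0.55*175 + 0.45*162
P = 96.25 + 72.9
P = 169.15 kPa


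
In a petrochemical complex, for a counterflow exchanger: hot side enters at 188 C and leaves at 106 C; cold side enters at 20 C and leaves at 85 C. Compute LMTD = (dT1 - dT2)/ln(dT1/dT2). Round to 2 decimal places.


dT1 = Th_in - Tc_out = 188 - 85 = 103
dT2 = Th_out - Tc_in = 106 - 20 = 86
LMTD = (dT1 - dT2) / ln(dT1/dT2)
LMTD = (103 - 86) / ln(103/86)
LMTD = 94.24 K


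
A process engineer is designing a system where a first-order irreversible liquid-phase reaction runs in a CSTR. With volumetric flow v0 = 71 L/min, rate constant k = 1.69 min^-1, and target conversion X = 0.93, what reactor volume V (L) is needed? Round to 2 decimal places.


V = v0 * X / (k * (1 - X))
V = 71 * 0.93 / (1.69 * (1 - 0.93))
V = 66.03 / (1.69 * 0.07)
V = 66.03 / 0.1183
V = 558.16 L


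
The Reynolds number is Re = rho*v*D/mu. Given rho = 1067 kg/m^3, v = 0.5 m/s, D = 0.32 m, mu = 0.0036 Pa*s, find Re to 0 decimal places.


Re = rho * v * D / mu
Re = 1067 * 0.5 * 0.32 / 0.0036
Re = 170.72 / 0.0036
Re = 47422


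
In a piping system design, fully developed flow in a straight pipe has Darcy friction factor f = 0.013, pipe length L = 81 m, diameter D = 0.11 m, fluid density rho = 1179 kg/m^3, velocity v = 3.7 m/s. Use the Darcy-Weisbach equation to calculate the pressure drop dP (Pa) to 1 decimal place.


dP = f * (L/D) * (rho*v^2/2)
dP = 0.013 * (81/0.11) * (1179*3.7^2/2)
L/D = 736.36363636
rho*v^2/2 = 1179*13.69/2 = 8070.255
dP = 0.013 * 736.36363636 * 8070.255
dP = 77254.4 Pa


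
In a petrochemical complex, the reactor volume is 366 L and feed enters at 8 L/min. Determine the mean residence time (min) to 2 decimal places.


tau = V / v0
tau = 366 / 8
tau = 45.75 min


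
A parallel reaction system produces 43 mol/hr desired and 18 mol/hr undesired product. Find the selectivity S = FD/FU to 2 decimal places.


S = desired product rate / undesired product rate
S = 43 / 18
S = 2.39


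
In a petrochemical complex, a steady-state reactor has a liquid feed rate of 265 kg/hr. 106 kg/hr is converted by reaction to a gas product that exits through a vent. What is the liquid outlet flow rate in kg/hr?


Steady-state mass balance on the main outlet: F_out = F_in - F_removed
F_out = 265 - 106
F_out = 159 kg/hr


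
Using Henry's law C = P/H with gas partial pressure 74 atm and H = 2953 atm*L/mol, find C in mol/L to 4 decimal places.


C = P / H
C = 74 / 2953
C = 0.0251 mol/L


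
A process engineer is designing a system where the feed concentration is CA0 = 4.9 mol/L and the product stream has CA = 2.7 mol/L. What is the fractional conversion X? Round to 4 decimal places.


X = (CA0 - CA) / CA0
X = (4.9 - 2.7) / 4.9
X = 2.2 / 4.9
X = 0.4490


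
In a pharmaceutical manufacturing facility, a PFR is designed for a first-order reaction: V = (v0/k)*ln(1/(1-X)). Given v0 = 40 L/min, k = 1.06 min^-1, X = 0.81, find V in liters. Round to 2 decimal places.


V = (v0/k) * ln(1/(1-X))
V = (40/1.06) * ln(1/(1-0.81))
V = 37.735849 * ln(5.263158)
V = 37.735849 * 1.660731
V = 62.67 L


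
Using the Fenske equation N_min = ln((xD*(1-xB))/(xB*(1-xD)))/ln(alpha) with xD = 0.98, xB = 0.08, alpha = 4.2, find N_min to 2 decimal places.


N_min = ln((xD*(1-xB))/(xB*(1-xD))) / ln(alpha)
Numerator inside ln: 0.9016 / 0.0016 = 563.5
ln(563.5) = 6.334167
ln(alpha) = ln(4.2) = 1.435085
N_min = 6.334167 / 1.435085 = 4.41


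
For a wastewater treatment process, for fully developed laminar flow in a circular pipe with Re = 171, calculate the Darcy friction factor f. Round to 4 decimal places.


f = 64 / Re
f = 64 / 171
f = 0.3743


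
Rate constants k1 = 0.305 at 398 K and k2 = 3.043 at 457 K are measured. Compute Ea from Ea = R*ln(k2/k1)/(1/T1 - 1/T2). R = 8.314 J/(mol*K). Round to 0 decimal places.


Ea = R * ln(k2/k1) / (1/T1 - 1/T2)
ln(k2/k1) = ln(3.043/0.305) = 2.3002874
1/T1 - 1/T2 = 1/398 - 1/457 = 0.000324379007
Ea = 8.314 * 2.3002874 / 0.000324379007
Ea = 58958 J/mol


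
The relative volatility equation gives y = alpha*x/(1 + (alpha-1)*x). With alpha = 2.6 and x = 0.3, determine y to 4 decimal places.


y = alpha*x / (1 + (alpha-1)*x)
y = 2.6*0.3 / (1 + (2.6-1)*0.3)
y = 0.78 / (1 + 0.48)
y = 0.78 / 1.48
y = 0.5270


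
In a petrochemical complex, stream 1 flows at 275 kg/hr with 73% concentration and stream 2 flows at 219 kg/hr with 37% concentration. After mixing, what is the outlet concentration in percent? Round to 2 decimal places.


Mass balance on solute: F1*x1 + F2*x2 = F3*x3
F3 = F1 + F2 = 275 + 219 = 494 kg/hr
x3 = (F1*x1 + F2*x2)/F3
x3 = (275*0.73 + 219*0.37) / 494
x3 = 57.04%


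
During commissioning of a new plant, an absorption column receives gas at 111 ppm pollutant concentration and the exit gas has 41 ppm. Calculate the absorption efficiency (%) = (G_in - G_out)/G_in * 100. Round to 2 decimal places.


Efficiency = (G_in - G_out) / G_in * 100%
Efficiency = (111 - 41) / 111 * 100
Efficiency = 70 / 111 * 100
Efficiency = 63.06%


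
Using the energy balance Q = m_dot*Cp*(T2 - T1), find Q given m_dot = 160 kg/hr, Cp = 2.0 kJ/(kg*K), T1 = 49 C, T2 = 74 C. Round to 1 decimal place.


Q = m_dot * Cp * (T2 - T1)
Q = 160 * 2.0 * (74 - 49)
Q = 160 * 2.0 * 25
Q = 8000.0 kJ/hr


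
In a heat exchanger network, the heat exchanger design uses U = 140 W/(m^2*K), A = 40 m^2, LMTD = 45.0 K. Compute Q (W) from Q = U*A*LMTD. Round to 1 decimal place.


Q = U * A * LMTD
Q = 140 * 40 * 45.0
Q = 252000.0 W


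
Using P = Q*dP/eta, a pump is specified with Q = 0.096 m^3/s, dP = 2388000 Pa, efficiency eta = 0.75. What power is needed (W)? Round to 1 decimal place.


P = Q * dP / eta
P = 0.096 * 2388000 / 0.75
P = 229248.0 / 0.75
P = 305664.0 W


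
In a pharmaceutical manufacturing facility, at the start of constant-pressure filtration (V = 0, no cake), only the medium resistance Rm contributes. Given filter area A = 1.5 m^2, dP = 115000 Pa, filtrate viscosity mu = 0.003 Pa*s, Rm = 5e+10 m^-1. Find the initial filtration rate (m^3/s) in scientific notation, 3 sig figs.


rate = A * dP / (mu * Rm)
rate = 1.5 * 115000 / (0.003 * 5e+10)
rate = 172500.0 / 1.500e+08
rate = 1.15e-03 m^3/s


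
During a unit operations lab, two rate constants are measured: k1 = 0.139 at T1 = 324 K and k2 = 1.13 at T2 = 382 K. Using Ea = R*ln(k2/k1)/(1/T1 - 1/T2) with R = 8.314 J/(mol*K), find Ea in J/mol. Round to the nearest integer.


Ea = R * ln(k2/k1) / (1/T1 - 1/T2)
ln(k2/k1) = ln(1.13/0.139) = 2.095499
1/T1 - 1/T2 = 1/324 - 1/382 = 0.000468618706
Ea = 8.314 * 2.095499 / 0.000468618706
Ea = 37177 J/mol


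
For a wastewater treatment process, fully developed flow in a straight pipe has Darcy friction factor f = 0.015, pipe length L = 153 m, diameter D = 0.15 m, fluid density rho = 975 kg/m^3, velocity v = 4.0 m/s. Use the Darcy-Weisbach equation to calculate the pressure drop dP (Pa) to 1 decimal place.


dP = f * (L/D) * (rho*v^2/2)
dP = 0.015 * (153/0.15) * (975*4.0^2/2)
L/D = 1020.0
rho*v^2/2 = 975*16.0/2 = 7800.0
dP = 0.015 * 1020.0 * 7800.0
dP = 119340.0 Pa


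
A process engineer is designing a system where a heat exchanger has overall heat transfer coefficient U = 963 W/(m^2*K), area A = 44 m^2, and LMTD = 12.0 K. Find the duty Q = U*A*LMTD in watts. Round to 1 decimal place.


Q = U * A * LMTD
Q = 963 * 44 * 12.0
Q = 508464.0 W


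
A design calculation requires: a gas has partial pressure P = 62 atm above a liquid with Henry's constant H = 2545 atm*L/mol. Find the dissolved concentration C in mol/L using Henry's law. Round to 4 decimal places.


C = P / H
C = 62 / 2545
C = 0.0244 mol/L


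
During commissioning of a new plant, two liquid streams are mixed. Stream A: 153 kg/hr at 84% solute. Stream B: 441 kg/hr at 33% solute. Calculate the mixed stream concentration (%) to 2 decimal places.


Mass balance on solute: F1*x1 + F2*x2 = F3*x3
F3 = F1 + F2 = 153 + 441 = 594 kg/hr
x3 = (F1*x1 + F2*x2)/F3
x3 = (153*0.84 + 441*0.33) / 594
x3 = 46.14%


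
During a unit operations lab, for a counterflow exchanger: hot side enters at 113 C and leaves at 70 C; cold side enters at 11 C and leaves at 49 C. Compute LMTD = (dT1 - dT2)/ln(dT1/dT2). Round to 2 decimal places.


dT1 = Th_in - Tc_out = 113 - 49 = 64
dT2 = Th_out - Tc_in = 70 - 11 = 59
LMTD = (dT1 - dT2) / ln(dT1/dT2)
LMTD = (64 - 59) / ln(64/59)
LMTD = 61.47 K


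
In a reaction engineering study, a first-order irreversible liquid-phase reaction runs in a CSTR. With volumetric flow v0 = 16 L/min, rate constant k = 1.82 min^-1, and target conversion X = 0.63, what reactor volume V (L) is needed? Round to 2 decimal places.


V = v0 * X / (k * (1 - X))
V = 16 * 0.63 / (1.82 * (1 - 0.63))
V = 10.08 / (1.82 * 0.37)
V = 10.08 / 0.6734
V = 14.97 L


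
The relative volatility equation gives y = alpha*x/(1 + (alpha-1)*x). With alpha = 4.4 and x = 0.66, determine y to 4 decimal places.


y = alpha*x / (1 + (alpha-1)*x)
y = 4.4*0.66 / (1 + (4.4-1)*0.66)
y = 2.904 / (1 + 2.244)
y = 2.904 / 3.244
y = 0.8952


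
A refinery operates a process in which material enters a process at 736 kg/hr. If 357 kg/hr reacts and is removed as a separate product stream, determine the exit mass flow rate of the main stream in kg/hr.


Steady-state mass balance on the main outlet: F_out = F_in - F_removed
F_out = 736 - 357
F_out = 379 kg/hr


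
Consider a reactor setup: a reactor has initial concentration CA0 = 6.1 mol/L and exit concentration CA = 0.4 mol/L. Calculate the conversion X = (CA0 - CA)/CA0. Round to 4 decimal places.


X = (CA0 - CA) / CA0
X = (6.1 - 0.4) / 6.1
X = 5.7 / 6.1
X = 0.9344


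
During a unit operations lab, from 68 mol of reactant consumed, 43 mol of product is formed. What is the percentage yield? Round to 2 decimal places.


Yield = (moles product / moles consumed) * 100%
Yield = (43 / 68) * 100
Yield = 0.6324 * 100
Yield = 63.24%


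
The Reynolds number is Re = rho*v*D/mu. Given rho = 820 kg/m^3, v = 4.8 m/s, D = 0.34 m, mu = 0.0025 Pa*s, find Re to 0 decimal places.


Re = rho * v * D / mu
Re = 820 * 4.8 * 0.34 / 0.0025
Re = 1338.24 / 0.0025
Re = 535296


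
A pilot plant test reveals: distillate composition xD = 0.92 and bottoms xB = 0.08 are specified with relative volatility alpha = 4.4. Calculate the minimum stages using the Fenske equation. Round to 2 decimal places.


N_min = ln((xD*(1-xB))/(xB*(1-xD))) / ln(alpha)
Numerator inside ln: 0.8464 / 0.0064 = 132.25
ln(132.25) = 4.884694
ln(alpha) = ln(4.4) = 1.481605
N_min = 4.884694 / 1.481605 = 3.30


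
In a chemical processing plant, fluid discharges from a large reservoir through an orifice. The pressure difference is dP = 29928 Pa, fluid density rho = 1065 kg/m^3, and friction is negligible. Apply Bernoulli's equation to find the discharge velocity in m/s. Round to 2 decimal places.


v = sqrt(2*dP/rho)
v = sqrt(2*29928/1065)
v = sqrt(56.202817)
v = 7.50 m/s


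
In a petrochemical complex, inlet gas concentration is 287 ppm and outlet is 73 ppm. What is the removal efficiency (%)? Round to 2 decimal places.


Efficiency = (G_in - G_out) / G_in * 100%
Efficiency = (287 - 73) / 287 * 100
Efficiency = 214 / 287 * 100
Efficiency = 74.56%


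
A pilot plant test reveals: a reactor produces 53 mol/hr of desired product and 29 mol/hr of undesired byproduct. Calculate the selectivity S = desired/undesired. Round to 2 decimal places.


S = desired product rate / undesired product rate
S = 53 / 29
S = 1.83


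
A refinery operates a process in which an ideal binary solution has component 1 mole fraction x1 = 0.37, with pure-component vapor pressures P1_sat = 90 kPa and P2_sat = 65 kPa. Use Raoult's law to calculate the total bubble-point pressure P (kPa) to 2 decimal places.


P = x1*P1_sat + x2*P2_sat
x2 = 1 - x1 = 1 - 0.37 = 0.63
P = 0.37*90 + 0.63*65
P = 33.3 + 40.95
P = 74.25 kPa


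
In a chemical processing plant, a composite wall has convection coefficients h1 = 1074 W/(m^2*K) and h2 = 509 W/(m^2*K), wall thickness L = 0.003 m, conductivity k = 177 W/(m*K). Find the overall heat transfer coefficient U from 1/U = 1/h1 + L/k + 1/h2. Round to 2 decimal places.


1/U = 1/h1 + L/k + 1/h2
1/U = 1/1074 + 0.003/177 + 1/509
1/U = 0.0009310987 + 1.69492e-05 + 0.0019646365
1/U = 0.0029126844
U = 343.33 W/(m^2*K)


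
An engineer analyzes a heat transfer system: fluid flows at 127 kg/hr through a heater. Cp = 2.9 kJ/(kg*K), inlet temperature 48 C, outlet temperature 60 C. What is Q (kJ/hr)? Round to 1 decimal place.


Q = m_dot * Cp * (T2 - T1)
Q = 127 * 2.9 * (60 - 48)
Q = 127 * 2.9 * 12
Q = 4419.6 kJ/hr


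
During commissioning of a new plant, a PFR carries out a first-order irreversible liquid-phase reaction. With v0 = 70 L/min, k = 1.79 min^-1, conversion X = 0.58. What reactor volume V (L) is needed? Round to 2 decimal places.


V = (v0/k) * ln(1/(1-X))
V = (70/1.79) * ln(1/(1-0.58))
V = 39.106145 * ln(2.380952)
V = 39.106145 * 0.8675
V = 33.92 L


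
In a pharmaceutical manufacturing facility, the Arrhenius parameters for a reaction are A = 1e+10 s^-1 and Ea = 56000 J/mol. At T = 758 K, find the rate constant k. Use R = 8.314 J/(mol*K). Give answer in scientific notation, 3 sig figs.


k = A * exp(-Ea/(R*T))
k = 1e+10 * exp(-56000 / (8.314 * 758))
k = 1e+10 * exp(-8.886051)
k = 1.38e+06


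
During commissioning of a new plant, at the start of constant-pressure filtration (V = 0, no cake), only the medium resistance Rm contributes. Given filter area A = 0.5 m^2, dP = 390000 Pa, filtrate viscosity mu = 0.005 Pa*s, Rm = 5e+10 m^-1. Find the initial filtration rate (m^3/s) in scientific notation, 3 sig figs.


rate = A * dP / (mu * Rm)
rate = 0.5 * 390000 / (0.005 * 5e+10)
rate = 195000.0 / 2.500e+08
rate = 7.80e-04 m^3/s


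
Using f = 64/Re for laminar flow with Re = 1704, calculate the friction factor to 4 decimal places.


f = 64 / Re
f = 64 / 1704
f = 0.0376


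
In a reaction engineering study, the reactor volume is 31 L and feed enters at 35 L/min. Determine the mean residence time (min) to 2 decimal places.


tau = V / v0
tau = 31 / 35
tau = 0.89 min


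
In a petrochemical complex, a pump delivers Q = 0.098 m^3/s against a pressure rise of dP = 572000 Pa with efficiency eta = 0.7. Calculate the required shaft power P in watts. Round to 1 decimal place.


P = Q * dP / eta
P = 0.098 * 572000 / 0.7
P = 56056.0 / 0.7
P = 80080.0 W


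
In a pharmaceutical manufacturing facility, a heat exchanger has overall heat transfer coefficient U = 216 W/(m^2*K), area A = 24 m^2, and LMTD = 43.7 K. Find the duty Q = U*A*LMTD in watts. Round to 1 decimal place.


Q = U * A * LMTD
Q = 216 * 24 * 43.7
Q = 226540.8 W


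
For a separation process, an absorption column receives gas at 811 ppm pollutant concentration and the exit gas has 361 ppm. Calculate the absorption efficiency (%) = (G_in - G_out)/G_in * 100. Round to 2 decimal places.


Efficiency = (G_in - G_out) / G_in * 100%
Efficiency = (811 - 361) / 811 * 100
Efficiency = 450 / 811 * 100
Efficiency = 55.49%


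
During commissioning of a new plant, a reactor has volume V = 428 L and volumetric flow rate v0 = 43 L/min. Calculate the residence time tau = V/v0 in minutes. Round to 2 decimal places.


tau = V / v0
tau = 428 / 43
tau = 9.95 min


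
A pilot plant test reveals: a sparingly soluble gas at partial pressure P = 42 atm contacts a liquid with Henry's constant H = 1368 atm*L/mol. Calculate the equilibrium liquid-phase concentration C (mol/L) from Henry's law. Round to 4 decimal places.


C = P / H
C = 42 / 1368
C = 0.0307 mol/L


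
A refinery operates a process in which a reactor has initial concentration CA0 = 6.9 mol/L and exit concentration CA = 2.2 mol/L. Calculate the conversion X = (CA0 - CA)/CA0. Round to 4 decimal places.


X = (CA0 - CA) / CA0
X = (6.9 - 2.2) / 6.9
X = 4.7 / 6.9
X = 0.6812


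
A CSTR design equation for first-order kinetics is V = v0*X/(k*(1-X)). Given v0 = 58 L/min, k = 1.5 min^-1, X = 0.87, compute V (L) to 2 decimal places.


V = v0 * X / (k * (1 - X))
V = 58 * 0.87 / (1.5 * (1 - 0.87))
V = 50.46 / (1.5 * 0.13)
V = 50.46 / 0.195
V = 258.77 L


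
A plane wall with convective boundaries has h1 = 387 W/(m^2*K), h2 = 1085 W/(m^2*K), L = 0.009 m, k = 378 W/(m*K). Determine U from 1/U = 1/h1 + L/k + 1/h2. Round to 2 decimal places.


1/U = 1/h1 + L/k + 1/h2
1/U = 1/387 + 0.009/378 + 1/1085
1/U = 0.0025839793 + 2.38095e-05 + 0.000921659
1/U = 0.0035294478
U = 283.33 W/(m^2*K)


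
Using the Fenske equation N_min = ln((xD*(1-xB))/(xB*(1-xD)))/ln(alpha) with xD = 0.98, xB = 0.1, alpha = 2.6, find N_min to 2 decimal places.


N_min = ln((xD*(1-xB))/(xB*(1-xD))) / ln(alpha)
Numerator inside ln: 0.882 / 0.002 = 441.0
ln(441.0) = 6.089045
ln(alpha) = ln(2.6) = 0.955511
N_min = 6.089045 / 0.955511 = 6.37


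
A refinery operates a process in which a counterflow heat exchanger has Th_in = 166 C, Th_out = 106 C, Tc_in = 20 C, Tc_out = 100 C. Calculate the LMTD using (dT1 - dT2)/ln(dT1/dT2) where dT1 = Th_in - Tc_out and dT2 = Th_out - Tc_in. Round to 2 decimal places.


dT1 = Th_in - Tc_out = 166 - 100 = 66
dT2 = Th_out - Tc_in = 106 - 20 = 86
LMTD = (dT1 - dT2) / ln(dT1/dT2)
LMTD = (66 - 86) / ln(66/86)
LMTD = 75.56 K


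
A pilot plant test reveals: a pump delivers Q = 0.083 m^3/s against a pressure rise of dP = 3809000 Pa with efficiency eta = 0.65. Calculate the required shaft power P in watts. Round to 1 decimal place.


P = Q * dP / eta
P = 0.083 * 3809000 / 0.65
P = 316147.0 / 0.65
P = 486380.0 W


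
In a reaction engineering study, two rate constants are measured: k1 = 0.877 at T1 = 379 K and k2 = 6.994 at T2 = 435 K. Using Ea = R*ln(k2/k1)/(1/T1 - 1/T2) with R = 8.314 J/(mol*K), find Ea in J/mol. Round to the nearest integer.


Ea = R * ln(k2/k1) / (1/T1 - 1/T2)
ln(k2/k1) = ln(6.994/0.877) = 2.0763009
1/T1 - 1/T2 = 1/379 - 1/435 = 0.000339671853
Ea = 8.314 * 2.0763009 / 0.000339671853
Ea = 50821 J/mol


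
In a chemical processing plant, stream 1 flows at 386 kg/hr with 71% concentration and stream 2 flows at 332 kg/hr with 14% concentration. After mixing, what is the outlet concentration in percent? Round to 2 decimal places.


Mass balance on solute: F1*x1 + F2*x2 = F3*x3
F3 = F1 + F2 = 386 + 332 = 718 kg/hr
x3 = (F1*x1 + F2*x2)/F3
x3 = (386*0.71 + 332*0.14) / 718
x3 = 44.64%


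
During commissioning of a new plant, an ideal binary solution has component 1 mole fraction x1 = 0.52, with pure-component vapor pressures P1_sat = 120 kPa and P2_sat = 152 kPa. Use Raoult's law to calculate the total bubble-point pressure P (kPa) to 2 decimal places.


P = x1*P1_sat + x2*P2_sat
x2 = 1 - x1 = 1 - 0.52 = 0.48
P = 0.52*120 + 0.48*152
P = 62.4 + 72.96
P = 135.36 kPa


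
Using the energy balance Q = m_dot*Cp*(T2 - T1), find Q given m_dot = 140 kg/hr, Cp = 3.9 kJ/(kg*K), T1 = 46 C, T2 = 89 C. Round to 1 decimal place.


Q = m_dot * Cp * (T2 - T1)
Q = 140 * 3.9 * (89 - 46)
Q = 140 * 3.9 * 43
Q = 23478.0 kJ/hr


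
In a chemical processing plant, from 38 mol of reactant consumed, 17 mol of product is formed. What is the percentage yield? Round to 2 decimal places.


Yield = (moles product / moles consumed) * 100%
Yield = (17 / 38) * 100
Yield = 0.4474 * 100
Yield = 44.74%


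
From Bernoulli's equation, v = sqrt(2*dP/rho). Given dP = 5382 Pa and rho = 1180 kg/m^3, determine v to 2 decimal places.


v = sqrt(2*dP/rho)
v = sqrt(2*5382/1180)
v = sqrt(9.122034)
v = 3.02 m/s


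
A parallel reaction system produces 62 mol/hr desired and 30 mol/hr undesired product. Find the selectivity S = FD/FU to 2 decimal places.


S = desired product rate / undesired product rate
S = 62 / 30
S = 2.07


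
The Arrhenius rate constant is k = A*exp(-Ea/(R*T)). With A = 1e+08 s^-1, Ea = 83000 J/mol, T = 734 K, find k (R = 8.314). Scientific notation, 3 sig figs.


k = A * exp(-Ea/(R*T))
k = 1e+08 * exp(-83000 / (8.314 * 734))
k = 1e+08 * exp(-13.601037)
k = 1.24e+02


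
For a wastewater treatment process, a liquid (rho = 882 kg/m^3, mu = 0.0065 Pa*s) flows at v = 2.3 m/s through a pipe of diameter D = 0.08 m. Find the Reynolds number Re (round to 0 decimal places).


Re = rho * v * D / mu
Re = 882 * 2.3 * 0.08 / 0.0065
Re = 162.288 / 0.0065
Re = 24967


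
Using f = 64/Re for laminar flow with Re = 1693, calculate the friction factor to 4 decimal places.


f = 64 / Re
f = 64 / 1693
f = 0.0378


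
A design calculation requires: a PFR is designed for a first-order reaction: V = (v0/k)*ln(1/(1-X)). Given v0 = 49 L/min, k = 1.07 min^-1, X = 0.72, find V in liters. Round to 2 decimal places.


V = (v0/k) * ln(1/(1-X))
V = (49/1.07) * ln(1/(1-0.72))
V = 45.794393 * ln(3.571429)
V = 45.794393 * 1.272966
V = 58.29 L


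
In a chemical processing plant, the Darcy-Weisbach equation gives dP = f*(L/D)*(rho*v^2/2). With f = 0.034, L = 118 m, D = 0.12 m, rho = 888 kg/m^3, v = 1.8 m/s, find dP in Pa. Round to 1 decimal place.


dP = f * (L/D) * (rho*v^2/2)
dP = 0.034 * (118/0.12) * (888*1.8^2/2)
L/D = 983.33333333
rho*v^2/2 = 888*3.24/2 = 1438.56
dP = 0.034 * 983.33333333 * 1438.56
dP = 48095.9 Pa


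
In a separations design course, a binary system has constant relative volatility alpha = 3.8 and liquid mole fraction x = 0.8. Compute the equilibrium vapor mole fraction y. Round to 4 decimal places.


y = alpha*x / (1 + (alpha-1)*x)
y = 3.8*0.8 / (1 + (3.8-1)*0.8)
y = 3.04 / (1 + 2.24)
y = 3.04 / 3.24
y = 0.9383


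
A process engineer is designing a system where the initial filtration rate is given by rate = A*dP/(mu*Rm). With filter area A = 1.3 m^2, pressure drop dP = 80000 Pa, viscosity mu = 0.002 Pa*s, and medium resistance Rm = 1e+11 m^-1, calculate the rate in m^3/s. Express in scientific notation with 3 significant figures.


rate = A * dP / (mu * Rm)
rate = 1.3 * 80000 / (0.002 * 1e+11)
rate = 104000.0 / 2.000e+08
rate = 5.20e-04 m^3/s


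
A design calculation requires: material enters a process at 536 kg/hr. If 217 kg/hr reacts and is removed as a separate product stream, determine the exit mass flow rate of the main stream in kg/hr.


Steady-state mass balance on the main outlet: F_out = F_in - F_removed
F_out = 536 - 217
F_out = 319 kg/hr


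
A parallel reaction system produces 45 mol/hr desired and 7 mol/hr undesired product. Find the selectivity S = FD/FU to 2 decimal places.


S = desired product rate / undesired product rate
S = 45 / 7
S = 6.43


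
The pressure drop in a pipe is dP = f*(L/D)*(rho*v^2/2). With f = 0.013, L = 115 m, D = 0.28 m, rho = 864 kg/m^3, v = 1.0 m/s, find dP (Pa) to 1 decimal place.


dP = f * (L/D) * (rho*v^2/2)
dP = 0.013 * (115/0.28) * (864*1.0^2/2)
L/D = 410.71428571
rho*v^2/2 = 864*1.0/2 = 432.0
dP = 0.013 * 410.71428571 * 432.0
dP = 2306.6 Pa


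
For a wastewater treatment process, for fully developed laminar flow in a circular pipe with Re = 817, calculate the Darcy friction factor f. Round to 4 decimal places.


f = 64 / Re
f = 64 / 817
f = 0.0783


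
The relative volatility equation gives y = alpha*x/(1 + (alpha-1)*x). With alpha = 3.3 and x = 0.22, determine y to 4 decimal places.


y = alpha*x / (1 + (alpha-1)*x)
y = 3.3*0.22 / (1 + (3.3-1)*0.22)
y = 0.726 / (1 + 0.506)
y = 0.726 / 1.506
y = 0.4821


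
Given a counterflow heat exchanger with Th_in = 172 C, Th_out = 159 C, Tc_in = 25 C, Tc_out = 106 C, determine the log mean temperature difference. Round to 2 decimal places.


dT1 = Th_in - Tc_out = 172 - 106 = 66
dT2 = Th_out - Tc_in = 159 - 25 = 134
LMTD = (dT1 - dT2) / ln(dT1/dT2)
LMTD = (66 - 134) / ln(66/134)
LMTD = 96.02 K


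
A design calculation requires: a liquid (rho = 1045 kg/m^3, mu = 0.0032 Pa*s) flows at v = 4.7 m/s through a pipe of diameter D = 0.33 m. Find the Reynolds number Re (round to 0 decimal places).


Re = rho * v * D / mu
Re = 1045 * 4.7 * 0.33 / 0.0032
Re = 1620.795 / 0.0032
Re = 506498


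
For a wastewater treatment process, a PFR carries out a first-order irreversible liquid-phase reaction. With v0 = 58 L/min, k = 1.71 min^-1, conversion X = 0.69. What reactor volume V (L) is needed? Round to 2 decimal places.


V = (v0/k) * ln(1/(1-X))
V = (58/1.71) * ln(1/(1-0.69))
V = 33.918129 * ln(3.225806)
V = 33.918129 * 1.171183
V = 39.72 L


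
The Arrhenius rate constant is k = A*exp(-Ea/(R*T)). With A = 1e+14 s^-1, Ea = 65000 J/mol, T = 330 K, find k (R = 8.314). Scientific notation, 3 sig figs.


k = A * exp(-Ea/(R*T))
k = 1e+14 * exp(-65000 / (8.314 * 330))
k = 1e+14 * exp(-23.691328)
k = 5.14e+03


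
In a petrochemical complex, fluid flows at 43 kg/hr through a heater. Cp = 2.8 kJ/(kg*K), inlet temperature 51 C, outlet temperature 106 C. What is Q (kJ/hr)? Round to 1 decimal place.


Q = m_dot * Cp * (T2 - T1)
Q = 43 * 2.8 * (106 - 51)
Q = 43 * 2.8 * 55
Q = 6622.0 kJ/hr


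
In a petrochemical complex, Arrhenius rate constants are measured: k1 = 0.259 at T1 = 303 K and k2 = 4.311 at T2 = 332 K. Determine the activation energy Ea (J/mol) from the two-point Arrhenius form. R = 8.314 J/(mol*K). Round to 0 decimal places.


Ea = R * ln(k2/k1) / (1/T1 - 1/T2)
ln(k2/k1) = ln(4.311/0.259) = 2.8120971
1/T1 - 1/T2 = 1/303 - 1/332 = 0.00028828184
Ea = 8.314 * 2.8120971 / 0.00028828184
Ea = 81100 J/mol


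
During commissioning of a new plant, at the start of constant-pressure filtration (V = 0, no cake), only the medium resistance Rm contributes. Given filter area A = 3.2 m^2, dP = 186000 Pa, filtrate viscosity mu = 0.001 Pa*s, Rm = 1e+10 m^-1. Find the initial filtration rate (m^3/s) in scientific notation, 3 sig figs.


rate = A * dP / (mu * Rm)
rate = 3.2 * 186000 / (0.001 * 1e+10)
rate = 595200.0 / 1.000e+07
rate = 5.95e-02 m^3/s


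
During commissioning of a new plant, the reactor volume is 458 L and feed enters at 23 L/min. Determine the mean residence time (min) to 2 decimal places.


tau = V / v0
tau = 458 / 23
tau = 19.91 min


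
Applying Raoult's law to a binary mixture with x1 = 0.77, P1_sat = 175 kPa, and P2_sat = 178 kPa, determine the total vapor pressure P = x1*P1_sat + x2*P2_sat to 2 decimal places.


P = x1*P1_sat + x2*P2_sat
x2 = 1 - x1 = 1 - 0.77 = 0.23
P = 0.77*175 + 0.23*178
P = 134.75 + 40.94
P = 175.69 kPa


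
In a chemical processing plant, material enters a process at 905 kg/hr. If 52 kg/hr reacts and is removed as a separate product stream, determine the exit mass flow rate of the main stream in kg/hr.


Steady-state mass balance on the main outlet: F_out = F_in - F_removed
F_out = 905 - 52
F_out = 853 kg/hr


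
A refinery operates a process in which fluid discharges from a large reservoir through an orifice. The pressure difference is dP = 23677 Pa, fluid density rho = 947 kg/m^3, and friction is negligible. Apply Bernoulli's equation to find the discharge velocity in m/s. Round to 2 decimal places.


v = sqrt(2*dP/rho)
v = sqrt(2*23677/947)
v = sqrt(50.004224)
v = 7.07 m/s


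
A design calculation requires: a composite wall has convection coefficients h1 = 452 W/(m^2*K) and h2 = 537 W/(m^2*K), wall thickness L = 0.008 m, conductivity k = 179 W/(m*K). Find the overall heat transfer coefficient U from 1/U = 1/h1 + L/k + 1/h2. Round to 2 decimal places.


1/U = 1/h1 + L/k + 1/h2
1/U = 1/452 + 0.008/179 + 1/537
1/U = 0.0022123894 + 4.46927e-05 + 0.0018621974
1/U = 0.0041192795
U = 242.76 W/(m^2*K)


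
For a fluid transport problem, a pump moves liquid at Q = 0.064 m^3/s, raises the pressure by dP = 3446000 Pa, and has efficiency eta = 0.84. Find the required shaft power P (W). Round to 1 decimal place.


P = Q * dP / eta
P = 0.064 * 3446000 / 0.84
P = 220544.0 / 0.84
P = 262552.4 W


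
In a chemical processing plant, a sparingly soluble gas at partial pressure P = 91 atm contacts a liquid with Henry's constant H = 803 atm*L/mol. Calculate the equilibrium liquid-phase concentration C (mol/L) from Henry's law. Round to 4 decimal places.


C = P / H
C = 91 / 803
C = 0.1133 mol/L


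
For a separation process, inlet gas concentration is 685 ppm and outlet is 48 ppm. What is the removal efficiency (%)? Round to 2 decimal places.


Efficiency = (G_in - G_out) / G_in * 100%
Efficiency = (685 - 48) / 685 * 100
Efficiency = 637 / 685 * 100
Efficiency = 92.99%


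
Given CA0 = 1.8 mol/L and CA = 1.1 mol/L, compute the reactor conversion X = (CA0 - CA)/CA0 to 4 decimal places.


X = (CA0 - CA) / CA0
X = (1.8 - 1.1) / 1.8
X = 0.7 / 1.8
X = 0.3889


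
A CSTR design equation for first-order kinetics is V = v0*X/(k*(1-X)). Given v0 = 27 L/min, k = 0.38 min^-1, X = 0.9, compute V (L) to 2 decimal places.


V = v0 * X / (k * (1 - X))
V = 27 * 0.9 / (0.38 * (1 - 0.9))
V = 24.3 / (0.38 * 0.1)
V = 24.3 / 0.038
V = 639.47 L


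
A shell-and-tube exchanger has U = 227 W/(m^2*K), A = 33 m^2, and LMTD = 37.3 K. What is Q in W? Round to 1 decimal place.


Q = U * A * LMTD
Q = 227 * 33 * 37.3
Q = 279414.3 W


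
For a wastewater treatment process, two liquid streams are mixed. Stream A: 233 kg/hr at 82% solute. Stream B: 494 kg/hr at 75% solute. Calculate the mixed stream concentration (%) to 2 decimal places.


Mass balance on solute: F1*x1 + F2*x2 = F3*x3
F3 = F1 + F2 = 233 + 494 = 727 kg/hr
x3 = (F1*x1 + F2*x2)/F3
x3 = (233*0.82 + 494*0.75) / 727
x3 = 77.24%


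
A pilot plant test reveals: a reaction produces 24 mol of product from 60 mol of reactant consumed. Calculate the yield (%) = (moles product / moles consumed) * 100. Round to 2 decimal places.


Yield = (moles product / moles consumed) * 100%
Yield = (24 / 60) * 100
Yield = 0.4 * 100
Yield = 40.00%


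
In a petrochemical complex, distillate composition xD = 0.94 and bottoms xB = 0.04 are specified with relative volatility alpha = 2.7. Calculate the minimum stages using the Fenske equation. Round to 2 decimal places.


N_min = ln((xD*(1-xB))/(xB*(1-xD))) / ln(alpha)
Numerator inside ln: 0.9024 / 0.0024 = 376.0
ln(376.0) = 5.929589
ln(alpha) = ln(2.7) = 0.993252
N_min = 5.929589 / 0.993252 = 5.97


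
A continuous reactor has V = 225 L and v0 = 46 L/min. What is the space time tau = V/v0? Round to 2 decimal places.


tau = V / v0
tau = 225 / 46
tau = 4.89 min


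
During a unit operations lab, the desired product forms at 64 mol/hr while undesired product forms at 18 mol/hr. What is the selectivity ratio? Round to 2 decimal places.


S = desired product rate / undesired product rate
S = 64 / 18
S = 3.56


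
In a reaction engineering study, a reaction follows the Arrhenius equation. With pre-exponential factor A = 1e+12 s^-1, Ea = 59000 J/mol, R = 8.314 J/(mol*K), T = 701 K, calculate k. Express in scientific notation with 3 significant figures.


k = A * exp(-Ea/(R*T))
k = 1e+12 * exp(-59000 / (8.314 * 701))
k = 1e+12 * exp(-10.123344)
k = 4.01e+07


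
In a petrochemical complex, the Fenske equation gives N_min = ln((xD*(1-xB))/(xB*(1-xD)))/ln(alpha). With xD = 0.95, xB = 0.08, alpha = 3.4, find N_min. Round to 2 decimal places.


N_min = ln((xD*(1-xB))/(xB*(1-xD))) / ln(alpha)
Numerator inside ln: 0.874 / 0.004 = 218.5
ln(218.5) = 5.386786
ln(alpha) = ln(3.4) = 1.223775
N_min = 5.386786 / 1.223775 = 4.40


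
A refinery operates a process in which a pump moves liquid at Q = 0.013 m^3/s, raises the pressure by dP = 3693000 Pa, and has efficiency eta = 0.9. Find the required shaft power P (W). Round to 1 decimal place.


P = Q * dP / eta
P = 0.013 * 3693000 / 0.9
P = 48009.0 / 0.9
P = 53343.3 W


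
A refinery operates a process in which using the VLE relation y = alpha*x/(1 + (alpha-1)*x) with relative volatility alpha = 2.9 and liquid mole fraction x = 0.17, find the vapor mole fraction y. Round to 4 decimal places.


y = alpha*x / (1 + (alpha-1)*x)
y = 2.9*0.17 / (1 + (2.9-1)*0.17)
y = 0.493 / (1 + 0.323)
y = 0.493 / 1.323
y = 0.3726


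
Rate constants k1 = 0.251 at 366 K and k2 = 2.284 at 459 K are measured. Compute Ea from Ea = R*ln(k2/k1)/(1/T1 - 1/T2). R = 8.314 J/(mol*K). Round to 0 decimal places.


Ea = R * ln(k2/k1) / (1/T1 - 1/T2)
ln(k2/k1) = ln(2.284/0.251) = 2.2082306
1/T1 - 1/T2 = 1/366 - 1/459 = 0.0005535912
Ea = 8.314 * 2.2082306 / 0.0005535912
Ea = 33164 J/mol


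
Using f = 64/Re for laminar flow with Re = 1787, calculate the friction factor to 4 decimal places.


f = 64 / Re
f = 64 / 1787
f = 0.0358


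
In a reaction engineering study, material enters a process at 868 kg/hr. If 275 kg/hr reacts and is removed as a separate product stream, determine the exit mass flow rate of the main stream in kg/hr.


Steady-state mass balance on the main outlet: F_out = F_in - F_removed
F_out = 868 - 275
F_out = 593 kg/hr


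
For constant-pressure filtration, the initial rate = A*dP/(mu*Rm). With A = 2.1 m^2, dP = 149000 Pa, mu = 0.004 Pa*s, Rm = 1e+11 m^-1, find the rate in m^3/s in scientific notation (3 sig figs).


rate = A * dP / (mu * Rm)
rate = 2.1 * 149000 / (0.004 * 1e+11)
rate = 312900.0 / 4.000e+08
rate = 7.82e-04 m^3/s


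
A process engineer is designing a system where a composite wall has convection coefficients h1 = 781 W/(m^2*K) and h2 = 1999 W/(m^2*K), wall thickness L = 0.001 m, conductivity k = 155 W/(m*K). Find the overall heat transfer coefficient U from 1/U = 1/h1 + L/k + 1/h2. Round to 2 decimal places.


1/U = 1/h1 + L/k + 1/h2
1/U = 1/781 + 0.001/155 + 1/1999
1/U = 0.0012804097 + 6.4516e-06 + 0.0005002501
1/U = 0.0017871114
U = 559.56 W/(m^2*K)


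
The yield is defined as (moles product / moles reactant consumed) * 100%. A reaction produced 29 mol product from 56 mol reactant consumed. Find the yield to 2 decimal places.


Yield = (moles product / moles consumed) * 100%
Yield = (29 / 56) * 100
Yield = 0.5179 * 100
Yield = 51.79%


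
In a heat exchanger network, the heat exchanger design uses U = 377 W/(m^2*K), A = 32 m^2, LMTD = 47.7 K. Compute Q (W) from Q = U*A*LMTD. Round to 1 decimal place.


Q = U * A * LMTD
Q = 377 * 32 * 47.7
Q = 575452.8 W
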